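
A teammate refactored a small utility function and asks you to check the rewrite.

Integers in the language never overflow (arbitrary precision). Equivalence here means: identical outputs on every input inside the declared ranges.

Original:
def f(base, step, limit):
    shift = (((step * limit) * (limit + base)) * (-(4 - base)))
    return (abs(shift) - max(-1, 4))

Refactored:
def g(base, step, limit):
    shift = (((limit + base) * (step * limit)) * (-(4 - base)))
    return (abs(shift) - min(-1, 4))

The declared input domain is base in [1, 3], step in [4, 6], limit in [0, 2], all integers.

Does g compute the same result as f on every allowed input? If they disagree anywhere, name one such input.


Not equivalent: base=1, step=4, limit=0 separates them (-4 vs 1).
f: shift = 0; return -4
g: shift = 0; return 1
verdict: not equivalent; witness: base=1, step=4, limit=0


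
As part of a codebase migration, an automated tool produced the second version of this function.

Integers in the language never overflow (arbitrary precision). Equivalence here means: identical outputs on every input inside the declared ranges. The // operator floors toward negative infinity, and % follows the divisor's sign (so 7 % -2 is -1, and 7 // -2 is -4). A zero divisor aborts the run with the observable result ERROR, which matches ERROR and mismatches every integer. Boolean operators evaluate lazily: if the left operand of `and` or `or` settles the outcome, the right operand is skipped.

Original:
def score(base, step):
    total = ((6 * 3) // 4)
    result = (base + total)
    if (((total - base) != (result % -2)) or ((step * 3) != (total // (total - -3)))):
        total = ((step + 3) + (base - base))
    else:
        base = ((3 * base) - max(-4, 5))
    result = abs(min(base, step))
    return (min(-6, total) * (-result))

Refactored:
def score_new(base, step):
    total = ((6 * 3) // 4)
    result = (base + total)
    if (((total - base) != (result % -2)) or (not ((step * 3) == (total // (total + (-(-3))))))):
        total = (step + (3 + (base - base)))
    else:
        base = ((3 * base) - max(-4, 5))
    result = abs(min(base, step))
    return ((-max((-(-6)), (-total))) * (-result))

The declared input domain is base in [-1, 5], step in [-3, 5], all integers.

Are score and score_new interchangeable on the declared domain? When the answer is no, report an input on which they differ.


Reading the diff, among the changes: min/max/abs usage differs, arithmetic usage differs, comparison usage differs, boolean connective usage differs.
Tracing base=2, step=5: score: total = 4; result = 6; (((total - base) != (result % -2)) or ((step * 3) != (total // (total - -3)))) -> true; total = 8; result = 2; return 12 | score_new: total = 4; result = 6; (((total - base) != (result % -2)) or (not ((step * 3) == (total // (total + (-(-3))))))) -> true; total = 8; result = 2; return 12 — matching result 12.
Every one of the 63 inputs gives matching results.
verdict: equivalent


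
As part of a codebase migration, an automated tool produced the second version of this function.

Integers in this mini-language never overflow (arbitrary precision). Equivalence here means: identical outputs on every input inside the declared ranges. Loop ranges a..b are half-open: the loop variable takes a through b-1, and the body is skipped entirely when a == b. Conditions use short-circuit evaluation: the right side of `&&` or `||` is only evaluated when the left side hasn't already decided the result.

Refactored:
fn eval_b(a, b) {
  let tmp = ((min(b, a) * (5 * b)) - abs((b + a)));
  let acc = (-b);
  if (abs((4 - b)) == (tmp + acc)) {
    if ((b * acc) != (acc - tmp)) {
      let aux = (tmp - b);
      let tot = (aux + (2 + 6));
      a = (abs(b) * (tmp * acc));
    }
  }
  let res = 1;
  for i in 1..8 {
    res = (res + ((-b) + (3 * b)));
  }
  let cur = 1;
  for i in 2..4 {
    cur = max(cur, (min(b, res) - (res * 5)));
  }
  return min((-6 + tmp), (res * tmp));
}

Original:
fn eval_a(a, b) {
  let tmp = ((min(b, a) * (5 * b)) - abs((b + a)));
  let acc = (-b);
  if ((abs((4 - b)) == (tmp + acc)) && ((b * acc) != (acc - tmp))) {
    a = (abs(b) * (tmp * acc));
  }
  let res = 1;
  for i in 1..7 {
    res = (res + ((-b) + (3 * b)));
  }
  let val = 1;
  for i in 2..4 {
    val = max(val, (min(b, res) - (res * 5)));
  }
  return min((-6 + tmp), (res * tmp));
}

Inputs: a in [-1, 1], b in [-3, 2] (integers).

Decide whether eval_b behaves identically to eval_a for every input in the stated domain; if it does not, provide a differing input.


Evaluate both at a=-1, b=-3.
eval_a: tmp := 41 | acc := 3 | ((abs((4 - b)) == (tmp + acc)) && ((b * acc) != (acc - tmp))): false | res := 1 | iter i=1: | res := -5 | iter i=2: | res := -11 | iter i=3: | res := -17 | iter i=4: | res := -23 | iter i=5: | res := -29 | iter i=6: | res := -35 | val := 1 | iter i=2: | val := 140 | iter i=3: | val := 140 | result -1435
eval_b: tmp := 41 | acc := 3 | (abs((4 - b)) == (tmp + acc)): false | res := 1 | iter i=1: | res := -5 | iter i=2: | res := -11 | iter i=3: | res := -17 | iter i=4: | res := -23 | iter i=5: | res := -29 | iter i=6: | res := -35 | iter i=7: | res := -41 | cur := 1 | iter i=2: | cur := 164 | iter i=3: | cur := 164 | result -1681
-1435 against -1681: the behavior changed.
verdict: not equivalent; witness: a=-1, b=-3


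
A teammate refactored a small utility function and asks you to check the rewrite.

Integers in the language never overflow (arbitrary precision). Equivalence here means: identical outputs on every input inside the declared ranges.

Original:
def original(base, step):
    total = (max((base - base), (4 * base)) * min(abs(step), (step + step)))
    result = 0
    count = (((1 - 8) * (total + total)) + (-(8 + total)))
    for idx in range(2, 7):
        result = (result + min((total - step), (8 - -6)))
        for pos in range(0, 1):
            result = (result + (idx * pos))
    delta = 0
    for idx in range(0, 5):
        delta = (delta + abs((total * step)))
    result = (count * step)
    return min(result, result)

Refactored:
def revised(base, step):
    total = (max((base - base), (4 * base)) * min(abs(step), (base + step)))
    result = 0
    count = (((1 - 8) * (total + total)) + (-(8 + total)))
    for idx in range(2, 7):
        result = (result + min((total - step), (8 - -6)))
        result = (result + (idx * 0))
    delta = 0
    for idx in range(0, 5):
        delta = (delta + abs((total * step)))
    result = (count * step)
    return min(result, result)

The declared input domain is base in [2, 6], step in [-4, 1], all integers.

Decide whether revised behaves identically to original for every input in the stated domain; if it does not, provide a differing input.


Not equivalent: base=2, step=-4 separates them (-3808 vs -928).
original: total becomes -64; next result becomes 0; next count becomes 952; next at idx=2:; next result becomes -60; next at pos=0:; next result becomes -60; next at idx=3:; next result becomes -120; next at pos=0:; next result becomes -120; next at idx=4:; next result becomes -180; next at pos=0:; next result becomes -180; next at idx=5:; next result becomes -240; next at pos=0:; next result becomes -240; next at idx=6:; next result becomes -300; next at pos=0:; next result becomes -300; next delta becomes 0; next at idx=0:; next delta becomes 256; next at idx=1:; next delta becomes 512; next at idx=2:; next delta becomes 768; next at idx=3:; next delta becomes 1024; next at idx=4:; next delta becomes 1280; next result becomes -3808; next final value -3808
revised: total becomes -16; next result becomes 0; next count becomes 232; next at idx=2:; next result becomes -12; next result becomes -12; next at idx=3:; next result becomes -24; next result becomes -24; next at idx=4:; next result becomes -36; next result becomes -36; next at idx=5:; next result becomes -48; next result becomes -48; next at idx=6:; next result becomes -60; next result becomes -60; next delta becomes 0; next at idx=0:; next delta becomes 64; next at idx=1:; next delta becomes 128; next at idx=2:; next delta becomes 192; next at idx=3:; next delta becomes 256; next at idx=4:; next delta becomes 320; next result becomes -928; next final value -928
verdict: not equivalent; witness: base=2, step=-4


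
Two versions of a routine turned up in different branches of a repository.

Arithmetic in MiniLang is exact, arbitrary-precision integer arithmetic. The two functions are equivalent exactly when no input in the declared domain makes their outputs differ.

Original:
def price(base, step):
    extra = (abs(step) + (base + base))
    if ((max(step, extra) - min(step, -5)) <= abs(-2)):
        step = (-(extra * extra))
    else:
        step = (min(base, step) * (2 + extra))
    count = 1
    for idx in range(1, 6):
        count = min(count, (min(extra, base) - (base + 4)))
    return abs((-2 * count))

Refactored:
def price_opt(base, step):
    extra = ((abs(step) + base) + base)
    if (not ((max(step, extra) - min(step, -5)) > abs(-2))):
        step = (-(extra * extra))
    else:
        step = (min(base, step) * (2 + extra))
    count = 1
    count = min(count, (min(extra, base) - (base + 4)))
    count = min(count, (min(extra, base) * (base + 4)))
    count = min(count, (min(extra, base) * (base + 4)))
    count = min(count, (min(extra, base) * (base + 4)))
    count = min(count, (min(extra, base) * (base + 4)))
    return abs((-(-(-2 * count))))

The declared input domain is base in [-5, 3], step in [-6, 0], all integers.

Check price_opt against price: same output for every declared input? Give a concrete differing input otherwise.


Evaluate both at base=-2, step=-1.
price: extra becomes -3; next ((max(step, extra) - min(step, -5)) <= abs(-2)) evaluates to false; next step becomes 2; next count becomes 1; next at idx=1:; next count becomes -5; next at idx=2:; next count becomes -5; next at idx=3:; next count becomes -5; next at idx=4:; next count becomes -5; next at idx=5:; next count becomes -5; next final value 10
price_opt: extra becomes -3; next (not ((max(step, extra) - min(step, -5)) > abs(-2))) evaluates to false; next step becomes 2; next count becomes 1; next count becomes -5; next count becomes -6; next count becomes -6; next count becomes -6; next count becomes -6; next final value 12
10 and 12 differ, so these are not the same function on this domain.
verdict: not equivalent; witness: base=-2, step=-1


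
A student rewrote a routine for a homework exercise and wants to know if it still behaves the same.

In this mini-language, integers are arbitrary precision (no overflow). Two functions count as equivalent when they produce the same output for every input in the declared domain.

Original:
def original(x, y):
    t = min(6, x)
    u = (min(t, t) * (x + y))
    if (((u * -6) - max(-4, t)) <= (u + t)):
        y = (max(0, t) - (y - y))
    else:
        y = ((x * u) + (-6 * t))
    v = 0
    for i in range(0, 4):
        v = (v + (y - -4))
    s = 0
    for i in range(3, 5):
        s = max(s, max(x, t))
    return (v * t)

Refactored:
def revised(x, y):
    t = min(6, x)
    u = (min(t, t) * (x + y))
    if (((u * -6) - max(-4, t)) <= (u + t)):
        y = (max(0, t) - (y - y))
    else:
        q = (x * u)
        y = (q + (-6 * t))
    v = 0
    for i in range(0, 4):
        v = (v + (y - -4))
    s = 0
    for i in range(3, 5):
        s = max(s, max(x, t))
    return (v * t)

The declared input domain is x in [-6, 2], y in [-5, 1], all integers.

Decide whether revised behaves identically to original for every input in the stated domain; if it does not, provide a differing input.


Behavior is preserved: although statement counts differ; also local variable names differ, the outputs never diverge.
One worked example (x=-2, y=0) — original: t becomes -2; next u becomes 4; next (((u * -6) - max(-4, t)) <= (u + t)) evaluates to true; next y becomes 0; next v becomes 0; next at i=0:; next v becomes 4; next at i=1:; next v becomes 8; next at i=2:; next v becomes 12; next at i=3:; next v becomes 16; next s becomes 0; next at i=3:; next s becomes 0; next at i=4:; next s becomes 0; next final value -32; revised: t becomes -2; next u becomes 4; next (((u * -6) - max(-4, t)) <= (u + t)) evaluates to true; next y becomes 0; next v becomes 0; next at i=0:; next v becomes 4; next at i=1:; next v becomes 8; next at i=2:; next v becomes 12; next at i=3:; next v becomes 16; next s becomes 0; next at i=3:; next s becomes 0; next at i=4:; next s becomes 0; next final value -32; agreement on -32.
Checked all 63 inputs in the declared domain: the outputs agree on every one.
verdict: equivalent


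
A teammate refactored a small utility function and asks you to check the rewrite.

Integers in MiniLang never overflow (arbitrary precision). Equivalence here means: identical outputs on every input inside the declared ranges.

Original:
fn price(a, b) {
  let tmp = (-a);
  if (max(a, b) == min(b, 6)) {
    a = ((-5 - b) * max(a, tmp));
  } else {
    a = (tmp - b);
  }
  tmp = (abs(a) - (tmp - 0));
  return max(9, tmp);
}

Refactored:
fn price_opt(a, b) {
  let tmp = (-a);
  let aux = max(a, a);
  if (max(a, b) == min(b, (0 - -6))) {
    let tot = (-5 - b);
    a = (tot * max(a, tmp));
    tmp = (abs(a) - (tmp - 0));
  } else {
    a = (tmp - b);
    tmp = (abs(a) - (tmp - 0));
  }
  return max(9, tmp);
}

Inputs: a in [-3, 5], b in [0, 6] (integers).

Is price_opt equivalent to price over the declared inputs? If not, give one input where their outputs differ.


The two versions differ — the changes include constant usage differs; min/max/abs usage differs; local variable names differ; statement counts differ; arithmetic usage differs.
Spot check at a=-1, b=1 — price: tmp=1, then (max(a, b) == min(b, 6)) is true, then a=-6, then tmp=5, then returns 9. price_opt: tmp=1, then aux=-1, then (max(a, b) == min(b, (0 - -6))) is true, then tot=-6, then a=-6, then tmp=5, then returns 9. Both give 9.
Sweeping the whole domain (63 inputs) finds no disagreement.
verdict: equivalent


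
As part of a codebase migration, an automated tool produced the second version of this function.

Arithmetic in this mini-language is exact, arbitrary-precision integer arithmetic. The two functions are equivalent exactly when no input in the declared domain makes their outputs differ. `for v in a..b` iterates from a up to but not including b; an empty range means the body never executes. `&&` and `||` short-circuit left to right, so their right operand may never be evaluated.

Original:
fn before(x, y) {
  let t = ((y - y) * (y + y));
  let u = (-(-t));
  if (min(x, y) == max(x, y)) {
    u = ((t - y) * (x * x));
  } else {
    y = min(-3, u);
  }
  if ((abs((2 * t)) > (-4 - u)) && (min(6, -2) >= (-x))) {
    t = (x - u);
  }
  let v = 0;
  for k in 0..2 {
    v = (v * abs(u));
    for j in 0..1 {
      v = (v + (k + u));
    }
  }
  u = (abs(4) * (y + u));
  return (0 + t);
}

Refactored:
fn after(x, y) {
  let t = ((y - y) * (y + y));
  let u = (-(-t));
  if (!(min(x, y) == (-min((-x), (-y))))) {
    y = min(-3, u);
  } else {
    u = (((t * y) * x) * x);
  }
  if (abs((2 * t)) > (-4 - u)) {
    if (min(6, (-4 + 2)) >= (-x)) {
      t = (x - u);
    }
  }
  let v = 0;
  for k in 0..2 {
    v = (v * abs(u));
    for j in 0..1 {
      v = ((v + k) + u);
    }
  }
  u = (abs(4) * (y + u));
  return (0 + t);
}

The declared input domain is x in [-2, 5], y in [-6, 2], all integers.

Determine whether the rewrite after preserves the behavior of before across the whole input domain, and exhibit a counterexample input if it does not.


Input x=2, y=2: 0 from before versus 2 from after.
verdict: not equivalent; witness: x=2, y=2


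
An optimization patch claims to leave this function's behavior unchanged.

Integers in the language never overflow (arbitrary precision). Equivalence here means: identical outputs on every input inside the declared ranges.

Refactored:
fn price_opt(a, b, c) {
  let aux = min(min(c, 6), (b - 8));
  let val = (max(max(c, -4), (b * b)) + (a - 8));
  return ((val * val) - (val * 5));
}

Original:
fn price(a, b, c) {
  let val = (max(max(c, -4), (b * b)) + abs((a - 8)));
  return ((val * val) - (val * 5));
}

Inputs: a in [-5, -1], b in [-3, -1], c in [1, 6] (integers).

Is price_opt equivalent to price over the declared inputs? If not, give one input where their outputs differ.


At a=-5, b=-3, c=1: price gives 374, price_opt gives 36.
verdict: not equivalent; witness: a=-5, b=-3, c=1


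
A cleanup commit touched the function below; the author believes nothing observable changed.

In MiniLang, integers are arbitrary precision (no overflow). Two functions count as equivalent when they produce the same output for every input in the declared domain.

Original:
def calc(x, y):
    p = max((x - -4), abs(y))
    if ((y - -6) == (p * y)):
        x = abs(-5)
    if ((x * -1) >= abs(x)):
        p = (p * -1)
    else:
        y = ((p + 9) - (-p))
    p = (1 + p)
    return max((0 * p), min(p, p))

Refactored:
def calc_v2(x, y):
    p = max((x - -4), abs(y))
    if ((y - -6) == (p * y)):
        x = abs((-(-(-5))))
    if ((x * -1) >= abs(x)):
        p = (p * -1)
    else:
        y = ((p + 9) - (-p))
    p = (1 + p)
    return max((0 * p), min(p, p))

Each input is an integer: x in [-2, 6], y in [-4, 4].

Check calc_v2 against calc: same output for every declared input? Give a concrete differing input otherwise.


Side by side, the visible changes include: same computation, different form.
Tracing x=6, y=-3: calc: p := 10 | ((y - -6) == (p * y)): false | ((x * -1) >= abs(x)): false | y := 29 | p := 11 | result 11 | calc_v2: p := 10 | ((y - -6) == (p * y)): false | ((x * -1) >= abs(x)): false | y := 29 | p := 11 | result 11 — matching result 11.
Checked all 81 inputs in the declared domain: the outputs agree on every one.
verdict: equivalent


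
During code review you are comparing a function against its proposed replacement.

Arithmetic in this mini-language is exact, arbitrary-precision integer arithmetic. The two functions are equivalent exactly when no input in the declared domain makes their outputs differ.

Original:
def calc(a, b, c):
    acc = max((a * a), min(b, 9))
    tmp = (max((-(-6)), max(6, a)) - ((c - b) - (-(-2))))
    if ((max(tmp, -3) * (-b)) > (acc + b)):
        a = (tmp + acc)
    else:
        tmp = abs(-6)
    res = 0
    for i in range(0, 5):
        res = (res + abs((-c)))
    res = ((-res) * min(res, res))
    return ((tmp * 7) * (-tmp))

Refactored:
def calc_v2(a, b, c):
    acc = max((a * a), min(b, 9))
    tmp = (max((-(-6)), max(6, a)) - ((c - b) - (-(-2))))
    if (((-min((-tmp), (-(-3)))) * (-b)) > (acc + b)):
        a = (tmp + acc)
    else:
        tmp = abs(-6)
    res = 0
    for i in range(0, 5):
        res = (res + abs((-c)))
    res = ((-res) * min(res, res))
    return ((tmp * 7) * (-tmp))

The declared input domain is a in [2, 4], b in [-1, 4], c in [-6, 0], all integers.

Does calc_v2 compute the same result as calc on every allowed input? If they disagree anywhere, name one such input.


Behavior is preserved: although min/max/abs usage differs, the outputs never diverge.
As a probe, take a=3, b=-1, c=-2: calc runs acc := 9 | tmp := 9 | ((max(tmp, -3) * (-b)) > (acc + b)): true | a := 18 | res := 0 | iter i=0: | res := 2 | iter i=1: | res := 4 | iter i=2: | res := 6 | iter i=3: | res := 8 | iter i=4: | res := 10 | res := -100 | result -567; calc_v2 runs acc := 9 | tmp := 9 | (((-min((-tmp), (-(-3)))) * (-b)) > (acc + b)): true | a := 18 | res := 0 | iter i=0: | res := 2 | iter i=1: | res := 4 | iter i=2: | res := 6 | iter i=3: | res := 8 | iter i=4: | res := 10 | res := -100 | result -567; both end at -567.
Across all 126 domain points the two functions coincide.
verdict: equivalent


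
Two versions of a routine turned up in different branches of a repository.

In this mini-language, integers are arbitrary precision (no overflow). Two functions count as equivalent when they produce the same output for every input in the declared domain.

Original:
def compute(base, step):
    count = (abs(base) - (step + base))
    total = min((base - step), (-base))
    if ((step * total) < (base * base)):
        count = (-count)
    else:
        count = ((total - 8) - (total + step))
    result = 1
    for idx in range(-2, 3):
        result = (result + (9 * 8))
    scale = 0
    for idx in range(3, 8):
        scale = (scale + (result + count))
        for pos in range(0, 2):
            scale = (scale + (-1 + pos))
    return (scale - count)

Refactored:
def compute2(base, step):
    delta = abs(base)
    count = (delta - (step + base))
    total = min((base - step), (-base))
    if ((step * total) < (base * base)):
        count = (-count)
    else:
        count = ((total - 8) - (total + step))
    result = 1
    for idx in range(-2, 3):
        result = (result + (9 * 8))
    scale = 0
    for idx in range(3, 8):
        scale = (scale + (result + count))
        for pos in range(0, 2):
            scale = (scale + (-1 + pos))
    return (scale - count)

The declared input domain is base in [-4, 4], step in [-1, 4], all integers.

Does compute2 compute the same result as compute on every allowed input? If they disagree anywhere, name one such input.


Reading the diff, among the changes: local variable names differ, statement counts differ.
Tracing base=-1, step=1: compute: count := 1 | total := -2 | ((step * total) < (base * base)): true | count := -1 | result := 1 | iter idx=-2: | result := 73 | iter idx=-1: | result := 145 | iter idx=0: | result := 217 | iter idx=1: | result := 289 | iter idx=2: | result := 361 | scale := 0 | iter idx=3: | scale := 360 | iter pos=0: | scale := 359 | iter pos=1: | scale := 359 | iter idx=4: | scale := 719 | iter pos=0: | scale := 718 | iter pos=1: | scale := 718 | iter idx=5: | scale := 1078 | iter pos=0: | scale := 1077 | iter pos=1: | scale := 1077 | iter idx=6: | scale := 1437 | iter pos=0: | scale := 1436 | iter pos=1: | scale := 1436 | iter idx=7: | scale := 1796 | iter pos=0: | scale := 1795 | iter pos=1: | scale := 1795 | result 1796 | compute2: delta := 1 | count := 1 | total := -2 | ((step * total) < (base * base)): true | count := -1 | result := 1 | iter idx=-2: | result := 73 | iter idx=-1: | result := 145 | iter idx=0: | result := 217 | iter idx=1: | result := 289 | iter idx=2: | result := 361 | scale := 0 | iter idx=3: | scale := 360 | iter pos=0: | scale := 359 | iter pos=1: | scale := 359 | iter idx=4: | scale := 719 | iter pos=0: | scale := 718 | iter pos=1: | scale := 718 | iter idx=5: | scale := 1078 | iter pos=0: | scale := 1077 | iter pos=1: | scale := 1077 | iter idx=6: | scale := 1437 | iter pos=0: | scale := 1436 | iter pos=1: | scale := 1436 | iter idx=7: | scale := 1796 | iter pos=0: | scale := 1795 | iter pos=1: | scale := 1795 | result 1796 — matching result 1796.
Across all 54 domain points the two functions coincide.
verdict: equivalent


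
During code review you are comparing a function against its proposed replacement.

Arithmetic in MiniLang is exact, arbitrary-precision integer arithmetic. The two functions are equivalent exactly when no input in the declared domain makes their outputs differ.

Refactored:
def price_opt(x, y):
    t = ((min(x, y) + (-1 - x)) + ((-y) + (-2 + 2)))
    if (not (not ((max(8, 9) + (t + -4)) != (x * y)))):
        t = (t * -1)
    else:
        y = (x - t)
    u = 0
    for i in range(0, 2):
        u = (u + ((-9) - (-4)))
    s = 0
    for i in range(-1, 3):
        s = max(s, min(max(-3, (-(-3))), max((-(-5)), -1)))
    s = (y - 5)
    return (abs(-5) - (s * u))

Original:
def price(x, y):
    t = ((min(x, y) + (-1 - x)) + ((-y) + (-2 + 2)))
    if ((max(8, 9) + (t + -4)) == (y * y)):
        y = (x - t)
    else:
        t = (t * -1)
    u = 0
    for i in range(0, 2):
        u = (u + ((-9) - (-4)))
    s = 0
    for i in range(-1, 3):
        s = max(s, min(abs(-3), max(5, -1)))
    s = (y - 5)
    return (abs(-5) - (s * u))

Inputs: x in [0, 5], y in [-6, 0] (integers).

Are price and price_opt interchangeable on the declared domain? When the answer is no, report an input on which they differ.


Consider the input x=0, y=-2.
price: t becomes -1; next ((max(8, 9) + (t + -4)) == (y * y)) evaluates to true; next y becomes 1; next u becomes 0; next at i=0:; next u becomes -5; next at i=1:; next u becomes -10; next s becomes 0; next at i=-1:; next s becomes 3; next at i=0:; next s becomes 3; next at i=1:; next s becomes 3; next at i=2:; next s becomes 3; next s becomes -4; next final value -35
price_opt: t becomes -1; next (not (not ((max(8, 9) + (t + -4)) != (x * y)))) evaluates to true; next t becomes 1; next u becomes 0; next at i=0:; next u becomes -5; next at i=1:; next u becomes -10; next s becomes 0; next at i=-1:; next s becomes 3; next at i=0:; next s becomes 3; next at i=1:; next s becomes 3; next at i=2:; next s becomes 3; next s becomes -7; next final value -65
-35 against -65: the behavior changed.
verdict: not equivalent; witness: x=0, y=-2


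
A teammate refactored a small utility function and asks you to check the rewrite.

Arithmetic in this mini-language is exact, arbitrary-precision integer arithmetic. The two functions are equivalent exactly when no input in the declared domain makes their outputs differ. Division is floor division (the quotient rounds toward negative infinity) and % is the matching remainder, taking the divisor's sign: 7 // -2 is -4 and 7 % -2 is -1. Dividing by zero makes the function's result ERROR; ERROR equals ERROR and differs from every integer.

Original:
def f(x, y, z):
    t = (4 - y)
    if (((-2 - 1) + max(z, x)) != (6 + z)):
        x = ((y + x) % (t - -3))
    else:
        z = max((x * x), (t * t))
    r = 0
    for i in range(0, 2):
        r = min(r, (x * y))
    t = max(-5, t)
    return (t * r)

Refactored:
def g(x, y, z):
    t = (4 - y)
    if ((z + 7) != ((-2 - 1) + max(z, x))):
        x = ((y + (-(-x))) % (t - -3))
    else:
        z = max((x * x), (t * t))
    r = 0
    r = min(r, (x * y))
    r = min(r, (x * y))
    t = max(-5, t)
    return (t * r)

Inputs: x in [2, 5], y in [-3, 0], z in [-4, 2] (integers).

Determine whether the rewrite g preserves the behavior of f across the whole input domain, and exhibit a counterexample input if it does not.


These are not equivalent — on x=5, y=-3, z=-4 the outputs split (-105 vs -42).
f: t := 7 | (((-2 - 1) + max(z, x)) != (6 + z)): false | z := 49 | r := 0 | iter i=0: | r := -15 | iter i=1: | r := -15 | t := 7 | result -105
g: t := 7 | ((z + 7) != ((-2 - 1) + max(z, x))): true | x := 2 | r := 0 | r := -6 | r := -6 | t := 7 | result -42
verdict: not equivalent; witness: x=5, y=-3, z=-4


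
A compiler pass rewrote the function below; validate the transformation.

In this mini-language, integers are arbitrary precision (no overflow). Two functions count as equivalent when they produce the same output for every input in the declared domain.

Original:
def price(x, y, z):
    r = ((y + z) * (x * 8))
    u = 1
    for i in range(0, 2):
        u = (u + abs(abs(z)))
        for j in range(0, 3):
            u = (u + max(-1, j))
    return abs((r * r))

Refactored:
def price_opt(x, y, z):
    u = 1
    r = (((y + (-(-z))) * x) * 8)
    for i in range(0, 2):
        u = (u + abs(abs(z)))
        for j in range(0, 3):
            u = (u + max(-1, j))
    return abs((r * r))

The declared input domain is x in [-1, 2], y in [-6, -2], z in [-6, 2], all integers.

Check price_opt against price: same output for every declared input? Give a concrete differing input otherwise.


Reading the diff, among the changes: same computation, different form.
As a probe, take x=2, y=-6, z=0: price runs r := -96 | u := 1 | iter i=0: | u := 1 | iter j=0: | u := 1 | iter j=1: | u := 2 | iter j=2: | u := 4 | iter i=1: | u := 4 | iter j=0: | u := 4 | iter j=1: | u := 5 | iter j=2: | u := 7 | result 9216; price_opt runs u := 1 | r := -96 | iter i=0: | u := 1 | iter j=0: | u := 1 | iter j=1: | u := 2 | iter j=2: | u := 4 | iter i=1: | u := 4 | iter j=0: | u := 4 | iter j=1: | u := 5 | iter j=2: | u := 7 | result 9216; both end at 9216.
Every one of the 180 inputs gives matching results.
verdict: equivalent


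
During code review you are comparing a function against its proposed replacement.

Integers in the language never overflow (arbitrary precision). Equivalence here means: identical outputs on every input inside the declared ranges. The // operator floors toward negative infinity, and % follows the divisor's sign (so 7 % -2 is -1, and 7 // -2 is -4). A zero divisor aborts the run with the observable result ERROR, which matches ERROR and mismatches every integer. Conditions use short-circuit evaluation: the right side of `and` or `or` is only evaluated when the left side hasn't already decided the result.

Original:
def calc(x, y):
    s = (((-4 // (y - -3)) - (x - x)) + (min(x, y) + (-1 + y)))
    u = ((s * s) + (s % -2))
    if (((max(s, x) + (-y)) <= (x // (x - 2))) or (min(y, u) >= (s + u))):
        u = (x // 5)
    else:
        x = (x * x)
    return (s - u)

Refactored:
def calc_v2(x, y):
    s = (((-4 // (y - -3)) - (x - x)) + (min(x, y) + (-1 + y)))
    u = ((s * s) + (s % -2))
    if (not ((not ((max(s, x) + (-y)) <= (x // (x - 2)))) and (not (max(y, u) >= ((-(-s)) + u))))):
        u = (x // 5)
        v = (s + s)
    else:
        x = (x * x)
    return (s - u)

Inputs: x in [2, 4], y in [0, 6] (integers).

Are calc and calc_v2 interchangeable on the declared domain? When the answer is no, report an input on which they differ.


These are not equivalent — on x=4, y=0 the outputs split (-11 vs -3).
calc: s=-3, then u=8, then (((max(s, x) + (-y)) <= (x // (x - 2))) or (min(y, u) >= (s + u))) is false, then x=16, then returns -11
calc_v2: s=-3, then u=8, then (not ((not ((max(s, x) + (-y)) <= (x // (x - 2)))) and (not (max(y, u) >= ((-(-s)) + u))))) is true, then u=0, then v=-6, then returns -3
verdict: not equivalent; witness: x=4, y=0


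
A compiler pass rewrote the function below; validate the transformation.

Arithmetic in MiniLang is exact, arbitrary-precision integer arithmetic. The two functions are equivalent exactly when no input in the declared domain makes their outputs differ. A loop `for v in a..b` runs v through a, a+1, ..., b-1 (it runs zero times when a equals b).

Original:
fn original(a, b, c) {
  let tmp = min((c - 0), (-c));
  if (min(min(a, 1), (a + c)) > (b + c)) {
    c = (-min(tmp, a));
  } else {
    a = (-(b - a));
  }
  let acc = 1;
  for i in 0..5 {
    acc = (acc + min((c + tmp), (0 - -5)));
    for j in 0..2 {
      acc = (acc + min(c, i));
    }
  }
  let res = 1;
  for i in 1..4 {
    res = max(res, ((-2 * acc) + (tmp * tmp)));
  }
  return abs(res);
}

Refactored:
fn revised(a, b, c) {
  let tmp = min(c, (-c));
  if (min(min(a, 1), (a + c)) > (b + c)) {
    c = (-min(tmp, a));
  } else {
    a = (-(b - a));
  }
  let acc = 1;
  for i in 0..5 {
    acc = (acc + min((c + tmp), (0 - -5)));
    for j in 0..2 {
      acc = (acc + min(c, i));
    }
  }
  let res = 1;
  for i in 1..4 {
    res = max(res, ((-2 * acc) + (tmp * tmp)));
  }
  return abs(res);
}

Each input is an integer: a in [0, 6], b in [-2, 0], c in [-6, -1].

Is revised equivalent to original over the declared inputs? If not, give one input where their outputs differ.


Side by side, the visible changes include: arithmetic usage differs; and constant usage differs.
Spot check at a=0, b=0, c=-2 — original: tmp=-2, then (min(min(a, 1), (a + c)) > (b + c)) is false, then a=0, then acc=1, then (i=0), then acc=-3, then (j=0), then acc=-5, then (j=1), then acc=-7, then (i=1), then acc=-11, then (j=0), then acc=-13, then (j=1), then acc=-15, then (i=2), then acc=-19, then (j=0), then acc=-21, then (j=1), then acc=-23, then (i=3), then acc=-27, then (j=0), then acc=-29, then (j=1), then acc=-31, then (i=4), then acc=-35, then (j=0), then acc=-37, then (j=1), then acc=-39, then res=1, then (i=1), then res=82, then (i=2), then res=82, then (i=3), then res=82, then returns 82. revised: tmp=-2, then (min(min(a, 1), (a + c)) > (b + c)) is false, then a=0, then acc=1, then (i=0), then acc=-3, then (j=0), then acc=-5, then (j=1), then acc=-7, then (i=1), then acc=-11, then (j=0), then acc=-13, then (j=1), then acc=-15, then (i=2), then acc=-19, then (j=0), then acc=-21, then (j=1), then acc=-23, then (i=3), then acc=-27, then (j=0), then acc=-29, then (j=1), then acc=-31, then (i=4), then acc=-35, then (j=0), then acc=-37, then (j=1), then acc=-39, then res=1, then (i=1), then res=82, then (i=2), then res=82, then (i=3), then res=82, then returns 82. Both give 82.
Checked all 126 inputs in the declared domain: the outputs agree on every one.
verdict: equivalent


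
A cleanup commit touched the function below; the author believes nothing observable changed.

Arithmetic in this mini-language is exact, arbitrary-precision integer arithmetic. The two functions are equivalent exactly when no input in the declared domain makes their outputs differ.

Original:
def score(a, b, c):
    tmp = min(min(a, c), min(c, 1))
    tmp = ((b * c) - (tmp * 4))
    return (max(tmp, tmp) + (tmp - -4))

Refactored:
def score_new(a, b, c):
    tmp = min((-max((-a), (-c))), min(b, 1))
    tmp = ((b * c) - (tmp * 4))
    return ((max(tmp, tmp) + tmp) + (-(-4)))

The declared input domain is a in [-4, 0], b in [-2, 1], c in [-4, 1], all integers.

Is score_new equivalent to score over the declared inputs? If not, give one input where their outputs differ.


Try a=-1, b=-2, c=-1.
score: tmp=-1, then tmp=6, then returns 16
score_new: tmp=-2, then tmp=10, then returns 24
16 != 24, so the rewrite changes behavior.
verdict: not equivalent; witness: a=-1, b=-2, c=-1


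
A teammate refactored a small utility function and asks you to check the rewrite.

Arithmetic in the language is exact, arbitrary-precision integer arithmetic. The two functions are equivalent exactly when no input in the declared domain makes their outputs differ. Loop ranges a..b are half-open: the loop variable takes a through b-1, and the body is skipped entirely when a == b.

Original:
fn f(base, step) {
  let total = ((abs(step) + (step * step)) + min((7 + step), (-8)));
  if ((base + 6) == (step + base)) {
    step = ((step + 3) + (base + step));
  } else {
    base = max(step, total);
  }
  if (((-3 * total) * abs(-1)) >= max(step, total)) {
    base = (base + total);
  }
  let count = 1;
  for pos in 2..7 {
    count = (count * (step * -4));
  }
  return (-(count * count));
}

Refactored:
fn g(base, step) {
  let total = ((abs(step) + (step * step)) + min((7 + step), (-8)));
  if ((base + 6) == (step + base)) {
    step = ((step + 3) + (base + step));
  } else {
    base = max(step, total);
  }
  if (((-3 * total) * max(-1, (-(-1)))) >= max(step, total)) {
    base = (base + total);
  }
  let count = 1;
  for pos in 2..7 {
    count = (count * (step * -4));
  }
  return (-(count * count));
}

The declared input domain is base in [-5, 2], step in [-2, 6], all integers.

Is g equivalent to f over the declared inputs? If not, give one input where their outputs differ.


Equivalent — the differences include min/max/abs usage differs; also constant usage differs, yet no declared input distinguishes the two.
As a probe, take base=1, step=0: f runs total=-8, then ((base + 6) == (step + base)) is false, then base=0, then (((-3 * total) * abs(-1)) >= max(step, total)) is true, then base=-8, then count=1, then (pos=2), then count=0, then (pos=3), then count=0, then (pos=4), then count=0, then (pos=5), then count=0, then (pos=6), then count=0, then returns 0; g runs total=-8, then ((base + 6) == (step + base)) is false, then base=0, then (((-3 * total) * max(-1, (-(-1)))) >= max(step, total)) is true, then base=-8, then count=1, then (pos=2), then count=0, then (pos=3), then count=0, then (pos=4), then count=0, then (pos=5), then count=0, then (pos=6), then count=0, then returns 0; both end at 0.
Every one of the 72 inputs gives matching results.
verdict: equivalent


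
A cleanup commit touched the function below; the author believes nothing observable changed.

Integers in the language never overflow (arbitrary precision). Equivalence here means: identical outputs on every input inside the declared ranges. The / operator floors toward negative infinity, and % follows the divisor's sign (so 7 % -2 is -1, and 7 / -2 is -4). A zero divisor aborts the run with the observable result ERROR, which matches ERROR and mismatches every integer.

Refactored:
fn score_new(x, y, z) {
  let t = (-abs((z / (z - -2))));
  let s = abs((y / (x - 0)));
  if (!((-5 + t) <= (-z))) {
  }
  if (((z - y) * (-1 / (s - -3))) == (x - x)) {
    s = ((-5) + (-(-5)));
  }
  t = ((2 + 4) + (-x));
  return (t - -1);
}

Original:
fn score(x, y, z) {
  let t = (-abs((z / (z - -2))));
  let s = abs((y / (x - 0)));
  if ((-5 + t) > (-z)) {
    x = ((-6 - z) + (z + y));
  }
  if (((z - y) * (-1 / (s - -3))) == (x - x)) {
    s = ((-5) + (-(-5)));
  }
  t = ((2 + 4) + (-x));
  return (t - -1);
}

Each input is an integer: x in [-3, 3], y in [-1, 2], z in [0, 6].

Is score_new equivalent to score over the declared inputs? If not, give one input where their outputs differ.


Not equivalent: x=-3, y=-1, z=6 separates them (14 vs 10).
score: t := 0 | s := 0 | ((-5 + t) > (-z)): true | x := -7 | (((z - y) * (-1 / (s - -3))) == (x - x)): false | t := 13 | result 14
score_new: t := 0 | s := 0 | (!((-5 + t) <= (-z))): true | (((z - y) * (-1 / (s - -3))) == (x - x)): false | t := 9 | result 10
verdict: not equivalent; witness: x=-3, y=-1, z=6


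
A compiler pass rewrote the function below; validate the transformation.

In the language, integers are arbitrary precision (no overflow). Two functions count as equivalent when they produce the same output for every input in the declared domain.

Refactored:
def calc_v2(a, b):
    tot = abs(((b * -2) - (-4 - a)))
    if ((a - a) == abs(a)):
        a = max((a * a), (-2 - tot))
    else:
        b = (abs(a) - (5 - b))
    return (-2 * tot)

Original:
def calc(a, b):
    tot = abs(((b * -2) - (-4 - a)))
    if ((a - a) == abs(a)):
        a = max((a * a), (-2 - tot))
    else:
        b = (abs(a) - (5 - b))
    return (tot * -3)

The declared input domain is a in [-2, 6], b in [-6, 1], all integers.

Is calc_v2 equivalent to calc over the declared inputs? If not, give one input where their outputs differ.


Not equivalent: a=-2, b=-6 separates them (-42 vs -28).
calc: tot := 14 | ((a - a) == abs(a)): false | b := -9 | result -42
calc_v2: tot := 14 | ((a - a) == abs(a)): false | b := -9 | result -28
verdict: not equivalent; witness: a=-2, b=-6


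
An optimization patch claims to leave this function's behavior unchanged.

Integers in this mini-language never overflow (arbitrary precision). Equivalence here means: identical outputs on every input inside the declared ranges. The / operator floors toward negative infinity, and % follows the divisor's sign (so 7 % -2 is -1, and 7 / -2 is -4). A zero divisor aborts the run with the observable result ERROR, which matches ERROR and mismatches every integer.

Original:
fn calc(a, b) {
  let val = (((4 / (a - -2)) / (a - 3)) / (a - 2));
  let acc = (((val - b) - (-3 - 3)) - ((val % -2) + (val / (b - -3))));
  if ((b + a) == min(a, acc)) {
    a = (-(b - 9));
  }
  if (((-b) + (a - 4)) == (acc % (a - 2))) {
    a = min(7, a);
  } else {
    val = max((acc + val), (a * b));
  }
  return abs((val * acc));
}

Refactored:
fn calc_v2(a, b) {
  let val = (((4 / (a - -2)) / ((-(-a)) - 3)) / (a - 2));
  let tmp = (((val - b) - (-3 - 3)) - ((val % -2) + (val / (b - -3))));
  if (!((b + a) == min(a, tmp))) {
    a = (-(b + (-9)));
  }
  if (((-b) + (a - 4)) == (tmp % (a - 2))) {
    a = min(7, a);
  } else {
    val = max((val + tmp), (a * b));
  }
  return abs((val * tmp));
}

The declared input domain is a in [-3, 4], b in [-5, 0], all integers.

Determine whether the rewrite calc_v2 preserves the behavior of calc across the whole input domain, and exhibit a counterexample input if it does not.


Take a=-3, b=-5.
calc: val := 0 | acc := 11 | ((b + a) == min(a, acc)): false | (((-b) + (a - 4)) == (acc % (a - 2))): false | val := 15 | result 165
calc_v2: val := 0 | tmp := 11 | (!((b + a) == min(a, tmp))): true | a := 14 | (((-b) + (a - 4)) == (tmp % (a - 2))): false | val := 11 | result 121
165 != 121, so the rewrite changes behavior.
verdict: not equivalent; witness: a=-3, b=-5


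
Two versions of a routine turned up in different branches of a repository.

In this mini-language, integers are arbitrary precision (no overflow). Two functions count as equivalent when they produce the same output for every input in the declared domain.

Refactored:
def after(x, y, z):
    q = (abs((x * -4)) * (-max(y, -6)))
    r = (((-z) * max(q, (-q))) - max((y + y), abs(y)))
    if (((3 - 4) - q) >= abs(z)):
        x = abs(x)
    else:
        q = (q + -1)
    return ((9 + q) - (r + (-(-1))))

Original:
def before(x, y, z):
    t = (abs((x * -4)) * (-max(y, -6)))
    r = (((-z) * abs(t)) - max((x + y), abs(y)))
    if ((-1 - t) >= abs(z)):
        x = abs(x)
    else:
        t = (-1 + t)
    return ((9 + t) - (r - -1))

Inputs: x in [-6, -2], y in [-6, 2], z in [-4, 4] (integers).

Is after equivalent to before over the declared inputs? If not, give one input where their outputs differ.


There is a counterexample at x=-6, y=1, z=-4: -111 on one side, -110 on the other.
before: t := -24 | r := 95 | ((-1 - t) >= abs(z)): true | x := 6 | result -111
after: q := -24 | r := 94 | (((3 - 4) - q) >= abs(z)): true | x := 6 | result -110
verdict: not equivalent; witness: x=-6, y=1, z=-4
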